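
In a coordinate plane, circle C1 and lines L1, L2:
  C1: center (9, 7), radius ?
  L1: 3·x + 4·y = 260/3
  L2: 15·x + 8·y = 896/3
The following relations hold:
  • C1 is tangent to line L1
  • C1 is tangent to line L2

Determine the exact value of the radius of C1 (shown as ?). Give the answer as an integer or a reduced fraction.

19/3

1. [C1‖L1]  r_C1² − 361/9 = 0  ⇒  r_C1 = 19/3 (r>0 drops 1)
2. [C1‖L2]  r_C1² − 361/9 = 0  ⇒  r_C1 = 19/3 (r>0 drops 1)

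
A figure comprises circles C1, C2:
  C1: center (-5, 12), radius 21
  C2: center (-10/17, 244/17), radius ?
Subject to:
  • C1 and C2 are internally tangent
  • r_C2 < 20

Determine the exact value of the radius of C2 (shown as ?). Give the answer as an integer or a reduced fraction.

1. [int C1,C2]  r_C2² − 42r_C2 + 416 = 0  ⇒  r_C2 = 16 or 26
2. given r_C2 < 20: keep 16

16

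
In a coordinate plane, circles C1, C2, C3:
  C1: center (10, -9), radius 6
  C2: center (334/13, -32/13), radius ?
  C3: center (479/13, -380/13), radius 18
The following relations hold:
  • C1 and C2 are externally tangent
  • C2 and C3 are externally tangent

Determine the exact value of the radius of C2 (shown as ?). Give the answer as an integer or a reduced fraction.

11

1. [ext C1·C2]  r_C2² + 12r_C2 − 253 = 0  ⇒  r_C2 = 11 (r>0 drops 1)
2. [ext C2·C3]  r_C2² + 36r_C2 − 517 = 0  ⇒  r_C2 = 11 (r>0 drops 1)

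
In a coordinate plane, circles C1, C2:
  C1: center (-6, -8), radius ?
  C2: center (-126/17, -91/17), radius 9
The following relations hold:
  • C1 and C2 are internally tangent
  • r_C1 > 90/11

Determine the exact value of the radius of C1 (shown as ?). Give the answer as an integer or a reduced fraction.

1. [int C1,C2]  r_C1² − 18r_C1 + 72 = 0  ⇒  r_C1 = 6 or 12
2. given r_C1 > 90/11: keep 12

12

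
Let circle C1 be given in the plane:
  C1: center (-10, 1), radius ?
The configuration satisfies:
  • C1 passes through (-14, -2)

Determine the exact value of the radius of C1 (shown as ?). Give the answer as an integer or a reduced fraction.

1. [C1∋P]  r_C1² − 25 = 0  ⇒  r_C1 = 5 (r>0 drops 1)

5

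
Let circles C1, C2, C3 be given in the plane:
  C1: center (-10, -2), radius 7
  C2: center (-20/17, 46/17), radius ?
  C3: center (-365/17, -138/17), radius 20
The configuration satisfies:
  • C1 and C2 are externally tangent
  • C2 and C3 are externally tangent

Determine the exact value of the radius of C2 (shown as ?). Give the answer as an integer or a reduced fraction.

3

1. [ext C1·C2]  r_C2² + 14r_C2 − 51 = 0  ⇒  r_C2 = 3 (r>0 drops 1)
2. [ext C2·C3]  r_C2² + 40r_C2 − 129 = 0  ⇒  r_C2 = 3 (r>0 drops 1)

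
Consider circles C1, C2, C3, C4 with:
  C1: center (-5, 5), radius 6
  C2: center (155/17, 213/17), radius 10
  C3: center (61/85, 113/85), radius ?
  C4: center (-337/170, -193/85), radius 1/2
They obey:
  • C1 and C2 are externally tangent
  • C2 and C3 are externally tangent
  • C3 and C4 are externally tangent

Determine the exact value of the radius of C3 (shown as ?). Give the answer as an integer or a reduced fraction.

4

1. [ext C2·C3]  r_C3² + 20r_C3 − 96 = 0  ⇒  r_C3 = 4 (r>0 drops 1)
2. [ext C3·C4]  r_C3² + 1r_C3 − 20 = 0  ⇒  r_C3 = 4 (r>0 drops 1)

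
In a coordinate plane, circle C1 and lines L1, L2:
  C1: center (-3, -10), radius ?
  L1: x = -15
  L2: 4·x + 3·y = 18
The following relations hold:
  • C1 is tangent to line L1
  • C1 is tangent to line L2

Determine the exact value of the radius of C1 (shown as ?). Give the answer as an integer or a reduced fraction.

1. [C1‖L1]  r_C1² − 144 = 0  ⇒  r_C1 = 12 (r>0 drops 1)
2. [C1‖L2]  r_C1² − 144 = 0  ⇒  r_C1 = 12 (r>0 drops 1)

12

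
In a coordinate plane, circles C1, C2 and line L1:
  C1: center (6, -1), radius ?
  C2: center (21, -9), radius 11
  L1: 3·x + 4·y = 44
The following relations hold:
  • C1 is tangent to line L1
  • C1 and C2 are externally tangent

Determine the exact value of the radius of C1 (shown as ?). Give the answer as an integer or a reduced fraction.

6

1. [C1‖L1]  r_C1² − 36 = 0  ⇒  r_C1 = 6 (r>0 drops 1)
2. [ext C1·C2]  r_C1² + 22r_C1 − 168 = 0  ⇒  r_C1 = 6 (r>0 drops 1)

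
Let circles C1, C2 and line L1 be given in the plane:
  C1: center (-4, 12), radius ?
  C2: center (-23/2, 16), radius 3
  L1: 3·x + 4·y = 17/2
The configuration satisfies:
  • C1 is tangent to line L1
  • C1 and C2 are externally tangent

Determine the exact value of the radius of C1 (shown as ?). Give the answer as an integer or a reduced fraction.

1. [C1‖L1]  r_C1² − 121/4 = 0  ⇒  r_C1 = 11/2 (r>0 drops 1)
2. [ext C1·C2]  r_C1² + 6r_C1 − 253/4 = 0  ⇒  r_C1 = 11/2 (r>0 drops 1)

11/2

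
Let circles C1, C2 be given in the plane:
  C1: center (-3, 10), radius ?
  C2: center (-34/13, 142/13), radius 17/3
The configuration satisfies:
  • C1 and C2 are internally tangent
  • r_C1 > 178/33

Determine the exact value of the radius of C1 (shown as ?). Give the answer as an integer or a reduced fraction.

20/3

1. [int C1,C2]  r_C1² − (34/3)r_C1 + 280/9 = 0  ⇒  r_C1 = 14/3 or 20/3
2. given r_C1 > 178/33: keep 20/3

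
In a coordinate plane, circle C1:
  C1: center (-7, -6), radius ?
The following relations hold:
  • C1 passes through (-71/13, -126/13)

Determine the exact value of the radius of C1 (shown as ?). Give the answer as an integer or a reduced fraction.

4

1. [C1∋P]  r_C1² − 16 = 0  ⇒  r_C1 = 4 (r>0 drops 1)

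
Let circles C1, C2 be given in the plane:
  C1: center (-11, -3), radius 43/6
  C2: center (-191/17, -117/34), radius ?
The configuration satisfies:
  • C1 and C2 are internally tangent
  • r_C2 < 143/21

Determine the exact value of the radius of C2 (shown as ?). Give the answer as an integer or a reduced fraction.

1. [int C1,C2]  r_C2² − (43/3)r_C2 + 460/9 = 0  ⇒  r_C2 = 20/3 or 23/3
2. given r_C2 < 143/21: keep 20/3

20/3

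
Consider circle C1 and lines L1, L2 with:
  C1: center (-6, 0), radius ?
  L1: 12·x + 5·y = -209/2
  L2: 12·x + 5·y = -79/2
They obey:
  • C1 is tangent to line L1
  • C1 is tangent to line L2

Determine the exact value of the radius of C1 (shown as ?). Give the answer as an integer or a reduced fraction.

5/2

1. [C1‖L1]  r_C1² − 25/4 = 0  ⇒  r_C1 = 5/2 (r>0 drops 1)
2. [C1‖L2]  r_C1² − 25/4 = 0  ⇒  r_C1 = 5/2 (r>0 drops 1)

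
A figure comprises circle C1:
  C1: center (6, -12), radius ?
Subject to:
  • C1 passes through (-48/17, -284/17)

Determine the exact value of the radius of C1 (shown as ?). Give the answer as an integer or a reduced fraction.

10

1. [C1∋P]  r_C1² − 100 = 0  ⇒  r_C1 = 10 (r>0 drops 1)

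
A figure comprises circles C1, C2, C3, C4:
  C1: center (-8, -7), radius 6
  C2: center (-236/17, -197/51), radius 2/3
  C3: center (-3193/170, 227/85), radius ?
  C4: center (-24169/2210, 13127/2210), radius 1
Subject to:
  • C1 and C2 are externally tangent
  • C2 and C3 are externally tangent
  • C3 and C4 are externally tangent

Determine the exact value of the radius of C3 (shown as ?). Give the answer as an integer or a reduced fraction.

1. [ext C2·C3]  r_C3² + (4/3)r_C3 − 265/4 = 0  ⇒  r_C3 = 15/2 (r>0 drops 1)
2. [ext C3·C4]  r_C3² + 2r_C3 − 285/4 = 0  ⇒  r_C3 = 15/2 (r>0 drops 1)

15/2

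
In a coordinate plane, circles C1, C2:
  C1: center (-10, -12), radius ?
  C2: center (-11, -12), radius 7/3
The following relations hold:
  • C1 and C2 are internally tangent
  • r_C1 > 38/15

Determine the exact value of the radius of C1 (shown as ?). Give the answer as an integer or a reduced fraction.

1. [int C1,C2]  r_C1² − (14/3)r_C1 + 40/9 = 0  ⇒  r_C1 = 4/3 or 10/3
2. given r_C1 > 38/15: keep 10/3

10/3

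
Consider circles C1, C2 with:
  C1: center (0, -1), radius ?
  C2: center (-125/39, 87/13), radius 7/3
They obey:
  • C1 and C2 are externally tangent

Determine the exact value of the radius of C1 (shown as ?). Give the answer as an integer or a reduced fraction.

6

1. [ext C1·C2]  r_C1² + (14/3)r_C1 − 64 = 0  ⇒  r_C1 = 6 (r>0 drops 1)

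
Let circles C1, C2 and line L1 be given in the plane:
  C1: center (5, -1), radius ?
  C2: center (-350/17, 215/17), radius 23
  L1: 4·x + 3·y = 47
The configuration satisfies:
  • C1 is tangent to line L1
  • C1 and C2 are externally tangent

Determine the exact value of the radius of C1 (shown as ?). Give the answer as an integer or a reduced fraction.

1. [C1‖L1]  r_C1² − 36 = 0  ⇒  r_C1 = 6 (r>0 drops 1)
2. [ext C1·C2]  r_C1² + 46r_C1 − 312 = 0  ⇒  r_C1 = 6 (r>0 drops 1)

6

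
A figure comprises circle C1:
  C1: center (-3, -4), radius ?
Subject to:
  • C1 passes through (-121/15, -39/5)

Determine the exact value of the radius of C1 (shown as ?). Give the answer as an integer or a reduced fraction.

1. [C1∋P]  r_C1² − 361/9 = 0  ⇒  r_C1 = 19/3 (r>0 drops 1)

19/3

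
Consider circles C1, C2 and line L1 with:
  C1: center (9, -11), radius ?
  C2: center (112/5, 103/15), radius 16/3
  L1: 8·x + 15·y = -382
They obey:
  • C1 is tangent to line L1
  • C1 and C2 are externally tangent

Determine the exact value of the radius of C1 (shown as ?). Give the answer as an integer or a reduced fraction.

1. [C1‖L1]  r_C1² − 289 = 0  ⇒  r_C1 = 17 (r>0 drops 1)
2. [ext C1·C2]  r_C1² + (32/3)r_C1 − 1411/3 = 0  ⇒  r_C1 = 17 (r>0 drops 1)

17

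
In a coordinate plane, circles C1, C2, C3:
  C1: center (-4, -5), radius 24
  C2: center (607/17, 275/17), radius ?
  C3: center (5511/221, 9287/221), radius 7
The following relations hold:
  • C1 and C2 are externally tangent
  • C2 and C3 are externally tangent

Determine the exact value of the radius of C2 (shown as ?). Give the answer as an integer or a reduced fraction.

21

1. [ext C1·C2]  r_C2² + 48r_C2 − 1449 = 0  ⇒  r_C2 = 21 (r>0 drops 1)
2. [ext C2·C3]  r_C2² + 14r_C2 − 735 = 0  ⇒  r_C2 = 21 (r>0 drops 1)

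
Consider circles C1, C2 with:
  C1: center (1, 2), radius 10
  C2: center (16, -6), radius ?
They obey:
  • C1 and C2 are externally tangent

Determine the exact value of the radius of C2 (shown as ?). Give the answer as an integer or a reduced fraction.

7

1. [ext C1·C2]  r_C2² + 20r_C2 − 189 = 0  ⇒  r_C2 = 7 (r>0 drops 1)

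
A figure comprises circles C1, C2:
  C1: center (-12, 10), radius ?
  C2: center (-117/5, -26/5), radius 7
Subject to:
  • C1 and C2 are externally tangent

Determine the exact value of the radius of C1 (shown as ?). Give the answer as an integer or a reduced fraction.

1. [ext C1·C2]  r_C1² + 14r_C1 − 312 = 0  ⇒  r_C1 = 12 (r>0 drops 1)

12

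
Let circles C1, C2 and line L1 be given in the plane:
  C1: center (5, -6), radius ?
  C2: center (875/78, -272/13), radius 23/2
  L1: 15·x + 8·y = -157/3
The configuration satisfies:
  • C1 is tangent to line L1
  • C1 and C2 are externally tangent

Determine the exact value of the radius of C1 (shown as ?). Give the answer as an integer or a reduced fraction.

1. [C1‖L1]  r_C1² − 196/9 = 0  ⇒  r_C1 = 14/3 (r>0 drops 1)
2. [ext C1·C2]  r_C1² + 23r_C1 − 1162/9 = 0  ⇒  r_C1 = 14/3 (r>0 drops 1)

14/3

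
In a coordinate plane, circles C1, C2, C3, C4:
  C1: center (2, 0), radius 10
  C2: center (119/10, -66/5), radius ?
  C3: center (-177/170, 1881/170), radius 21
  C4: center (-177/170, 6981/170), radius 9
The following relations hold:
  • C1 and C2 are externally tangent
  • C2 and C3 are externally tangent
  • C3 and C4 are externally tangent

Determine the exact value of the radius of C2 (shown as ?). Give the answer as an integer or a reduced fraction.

1. [ext C1·C2]  r_C2² + 20r_C2 − 689/4 = 0  ⇒  r_C2 = 13/2 (r>0 drops 1)
2. [ext C2·C3]  r_C2² + 42r_C2 − 1261/4 = 0  ⇒  r_C2 = 13/2 (r>0 drops 1)

13/2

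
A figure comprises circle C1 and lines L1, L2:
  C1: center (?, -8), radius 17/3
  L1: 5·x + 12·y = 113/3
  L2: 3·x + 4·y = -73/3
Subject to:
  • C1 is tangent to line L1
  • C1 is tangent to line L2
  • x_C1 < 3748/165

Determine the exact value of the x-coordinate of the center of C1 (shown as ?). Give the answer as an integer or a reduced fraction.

12

1. [C1‖L1]  x_C1² − (802/15)x_C1 + 2488/5 = 0  ⇒  x_C1 = 12 or 622/15
2. [C1‖L2]  x_C1² − (46/9)x_C1 − 248/3 = 0  ⇒  x_C1 = -62/9 or 12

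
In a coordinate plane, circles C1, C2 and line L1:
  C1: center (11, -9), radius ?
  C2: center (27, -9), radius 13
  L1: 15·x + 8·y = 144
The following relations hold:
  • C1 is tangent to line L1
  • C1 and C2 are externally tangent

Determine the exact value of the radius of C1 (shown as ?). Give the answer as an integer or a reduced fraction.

1. [C1‖L1]  r_C1² − 9 = 0  ⇒  r_C1 = 3 (r>0 drops 1)
2. [ext C1·C2]  r_C1² + 26r_C1 − 87 = 0  ⇒  r_C1 = 3 (r>0 drops 1)

3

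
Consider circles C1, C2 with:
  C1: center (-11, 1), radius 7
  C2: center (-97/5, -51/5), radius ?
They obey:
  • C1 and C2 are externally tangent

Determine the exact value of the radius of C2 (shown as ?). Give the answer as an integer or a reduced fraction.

7

1. [ext C1·C2]  r_C2² + 14r_C2 − 147 = 0  ⇒  r_C2 = 7 (r>0 drops 1)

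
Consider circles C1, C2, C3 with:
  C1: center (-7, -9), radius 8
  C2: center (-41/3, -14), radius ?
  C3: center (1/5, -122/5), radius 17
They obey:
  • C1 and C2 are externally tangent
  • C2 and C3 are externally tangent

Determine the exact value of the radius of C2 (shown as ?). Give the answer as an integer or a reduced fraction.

1. [ext C1·C2]  r_C2² + 16r_C2 − 49/9 = 0  ⇒  r_C2 = 1/3 (r>0 drops 1)
2. [ext C2·C3]  r_C2² + 34r_C2 − 103/9 = 0  ⇒  r_C2 = 1/3 (r>0 drops 1)

1/3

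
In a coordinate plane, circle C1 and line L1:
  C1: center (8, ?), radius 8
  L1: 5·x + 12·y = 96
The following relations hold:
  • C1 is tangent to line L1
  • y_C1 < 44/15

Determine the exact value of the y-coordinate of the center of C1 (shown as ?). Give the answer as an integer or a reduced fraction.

-4

1. [C1‖L1]  y_C1² − (28/3)y_C1 − 160/3 = 0  ⇒  y_C1 = -4 or 40/3
2. given y_C1 < 44/15: keep -4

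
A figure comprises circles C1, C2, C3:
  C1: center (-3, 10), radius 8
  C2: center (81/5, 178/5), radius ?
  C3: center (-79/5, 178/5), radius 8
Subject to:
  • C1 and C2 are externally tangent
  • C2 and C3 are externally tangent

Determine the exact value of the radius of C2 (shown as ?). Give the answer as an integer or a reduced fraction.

24

1. [ext C1·C2]  r_C2² + 16r_C2 − 960 = 0  ⇒  r_C2 = 24 (r>0 drops 1)
2. [ext C2·C3]  r_C2² + 16r_C2 − 960 = 0  ⇒  r_C2 = 24 (r>0 drops 1)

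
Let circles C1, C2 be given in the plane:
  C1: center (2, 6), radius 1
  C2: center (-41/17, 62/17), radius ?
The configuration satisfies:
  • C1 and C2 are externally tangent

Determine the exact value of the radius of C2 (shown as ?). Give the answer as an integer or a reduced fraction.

4

1. [ext C1·C2]  r_C2² + 2r_C2 − 24 = 0  ⇒  r_C2 = 4 (r>0 drops 1)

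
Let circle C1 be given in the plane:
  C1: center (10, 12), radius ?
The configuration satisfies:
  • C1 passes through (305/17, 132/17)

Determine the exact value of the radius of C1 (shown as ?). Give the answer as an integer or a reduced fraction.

1. [C1∋P]  r_C1² − 81 = 0  ⇒  r_C1 = 9 (r>0 drops 1)

9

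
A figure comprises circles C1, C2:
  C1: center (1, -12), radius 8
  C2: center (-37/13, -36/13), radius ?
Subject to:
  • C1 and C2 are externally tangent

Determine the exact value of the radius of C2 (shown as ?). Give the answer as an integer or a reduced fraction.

2

1. [ext C1·C2]  r_C2² + 16r_C2 − 36 = 0  ⇒  r_C2 = 2 (r>0 drops 1)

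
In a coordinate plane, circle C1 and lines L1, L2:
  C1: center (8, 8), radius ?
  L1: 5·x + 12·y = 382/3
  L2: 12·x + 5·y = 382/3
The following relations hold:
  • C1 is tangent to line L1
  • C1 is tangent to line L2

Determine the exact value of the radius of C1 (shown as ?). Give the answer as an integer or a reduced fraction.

1. [C1‖L1]  r_C1² − 4/9 = 0  ⇒  r_C1 = 2/3 (r>0 drops 1)
2. [C1‖L2]  r_C1² − 4/9 = 0  ⇒  r_C1 = 2/3 (r>0 drops 1)

2/3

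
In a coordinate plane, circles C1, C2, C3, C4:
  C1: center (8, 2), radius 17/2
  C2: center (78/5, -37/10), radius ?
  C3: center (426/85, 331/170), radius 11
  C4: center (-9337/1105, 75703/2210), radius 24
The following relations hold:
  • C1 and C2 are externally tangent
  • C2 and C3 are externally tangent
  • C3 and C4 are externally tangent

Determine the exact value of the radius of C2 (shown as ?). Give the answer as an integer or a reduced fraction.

1

1. [ext C1·C2]  r_C2² + 17r_C2 − 18 = 0  ⇒  r_C2 = 1 (r>0 drops 1)
2. [ext C2·C3]  r_C2² + 22r_C2 − 23 = 0  ⇒  r_C2 = 1 (r>0 drops 1)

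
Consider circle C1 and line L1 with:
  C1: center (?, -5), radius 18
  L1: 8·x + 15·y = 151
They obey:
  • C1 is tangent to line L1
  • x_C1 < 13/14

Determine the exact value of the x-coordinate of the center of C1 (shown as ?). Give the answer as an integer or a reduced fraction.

-10

1. [C1‖L1]  x_C1² − (113/2)x_C1 − 665 = 0  ⇒  x_C1 = -10 or 133/2
2. given x_C1 < 13/14: keep -10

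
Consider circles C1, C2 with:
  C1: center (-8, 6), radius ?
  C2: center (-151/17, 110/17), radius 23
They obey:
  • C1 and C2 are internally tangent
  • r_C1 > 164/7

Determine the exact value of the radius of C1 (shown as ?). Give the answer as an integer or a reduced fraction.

1. [int C1,C2]  r_C1² − 46r_C1 + 528 = 0  ⇒  r_C1 = 22 or 24
2. given r_C1 > 164/7: keep 24

24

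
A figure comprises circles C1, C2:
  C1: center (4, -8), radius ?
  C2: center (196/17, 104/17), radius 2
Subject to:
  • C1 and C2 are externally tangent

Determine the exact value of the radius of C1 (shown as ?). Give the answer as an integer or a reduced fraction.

1. [ext C1·C2]  r_C1² + 4r_C1 − 252 = 0  ⇒  r_C1 = 14 (r>0 drops 1)

14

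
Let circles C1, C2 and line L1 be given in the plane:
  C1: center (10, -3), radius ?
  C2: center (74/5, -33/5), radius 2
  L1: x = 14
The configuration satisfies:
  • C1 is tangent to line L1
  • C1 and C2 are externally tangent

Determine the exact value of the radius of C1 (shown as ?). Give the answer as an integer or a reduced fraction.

1. [C1‖L1]  r_C1² − 16 = 0  ⇒  r_C1 = 4 (r>0 drops 1)
2. [ext C1·C2]  r_C1² + 4r_C1 − 32 = 0  ⇒  r_C1 = 4 (r>0 drops 1)

4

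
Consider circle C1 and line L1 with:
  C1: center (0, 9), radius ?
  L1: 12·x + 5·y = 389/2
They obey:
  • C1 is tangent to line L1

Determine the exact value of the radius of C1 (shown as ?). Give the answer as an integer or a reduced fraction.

23/2

1. [C1‖L1]  r_C1² − 529/4 = 0  ⇒  r_C1 = 23/2 (r>0 drops 1)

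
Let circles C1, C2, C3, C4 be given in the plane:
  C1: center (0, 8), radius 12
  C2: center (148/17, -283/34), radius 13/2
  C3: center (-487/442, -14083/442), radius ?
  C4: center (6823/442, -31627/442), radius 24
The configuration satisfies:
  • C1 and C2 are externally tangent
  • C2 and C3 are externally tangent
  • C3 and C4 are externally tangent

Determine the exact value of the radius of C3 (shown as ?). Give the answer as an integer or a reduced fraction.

1. [ext C2·C3]  r_C3² + 13r_C3 − 608 = 0  ⇒  r_C3 = 19 (r>0 drops 1)
2. [ext C3·C4]  r_C3² + 48r_C3 − 1273 = 0  ⇒  r_C3 = 19 (r>0 drops 1)

19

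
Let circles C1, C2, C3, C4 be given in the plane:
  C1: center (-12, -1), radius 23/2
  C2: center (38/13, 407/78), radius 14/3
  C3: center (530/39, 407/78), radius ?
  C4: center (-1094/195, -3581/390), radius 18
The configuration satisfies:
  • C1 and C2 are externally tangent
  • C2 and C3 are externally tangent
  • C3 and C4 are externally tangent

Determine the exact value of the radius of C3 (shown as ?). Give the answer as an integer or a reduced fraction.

1. [ext C2·C3]  r_C3² + (28/3)r_C3 − 92 = 0  ⇒  r_C3 = 6 (r>0 drops 1)
2. [ext C3·C4]  r_C3² + 36r_C3 − 252 = 0  ⇒  r_C3 = 6 (r>0 drops 1)

6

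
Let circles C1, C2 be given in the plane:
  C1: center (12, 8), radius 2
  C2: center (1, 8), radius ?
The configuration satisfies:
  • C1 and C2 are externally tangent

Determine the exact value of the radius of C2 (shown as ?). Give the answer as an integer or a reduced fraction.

9

1. [ext C1·C2]  r_C2² + 4r_C2 − 117 = 0  ⇒  r_C2 = 9 (r>0 drops 1)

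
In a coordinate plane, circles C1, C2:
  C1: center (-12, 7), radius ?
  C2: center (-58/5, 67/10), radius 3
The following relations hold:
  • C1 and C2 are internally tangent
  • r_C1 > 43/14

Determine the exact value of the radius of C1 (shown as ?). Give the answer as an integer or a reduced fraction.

1. [int C1,C2]  r_C1² − 6r_C1 + 35/4 = 0  ⇒  r_C1 = 5/2 or 7/2
2. given r_C1 > 43/14: keep 7/2

7/2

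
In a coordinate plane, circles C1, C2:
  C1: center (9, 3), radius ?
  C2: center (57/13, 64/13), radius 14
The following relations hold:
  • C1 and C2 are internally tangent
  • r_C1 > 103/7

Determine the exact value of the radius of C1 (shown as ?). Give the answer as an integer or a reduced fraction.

1. [int C1,C2]  r_C1² − 28r_C1 + 171 = 0  ⇒  r_C1 = 9 or 19
2. given r_C1 > 103/7: keep 19

19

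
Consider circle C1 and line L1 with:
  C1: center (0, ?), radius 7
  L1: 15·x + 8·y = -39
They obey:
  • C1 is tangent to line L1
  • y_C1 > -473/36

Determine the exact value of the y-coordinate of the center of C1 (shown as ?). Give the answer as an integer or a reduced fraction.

10

1. [C1‖L1]  y_C1² + (39/4)y_C1 − 395/2 = 0  ⇒  y_C1 = -79/4 or 10
2. given y_C1 > -473/36: keep 10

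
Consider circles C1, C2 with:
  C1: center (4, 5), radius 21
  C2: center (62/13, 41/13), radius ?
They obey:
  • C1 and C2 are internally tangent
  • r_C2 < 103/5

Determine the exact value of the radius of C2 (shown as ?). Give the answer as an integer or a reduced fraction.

19

1. [int C1,C2]  r_C2² − 42r_C2 + 437 = 0  ⇒  r_C2 = 19 or 23
2. given r_C2 < 103/5: keep 19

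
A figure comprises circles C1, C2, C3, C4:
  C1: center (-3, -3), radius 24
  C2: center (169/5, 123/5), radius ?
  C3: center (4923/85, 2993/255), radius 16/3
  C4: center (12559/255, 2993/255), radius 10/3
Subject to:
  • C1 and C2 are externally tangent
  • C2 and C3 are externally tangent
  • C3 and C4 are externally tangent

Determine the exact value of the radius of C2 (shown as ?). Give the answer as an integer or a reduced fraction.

22

1. [ext C1·C2]  r_C2² + 48r_C2 − 1540 = 0  ⇒  r_C2 = 22 (r>0 drops 1)
2. [ext C2·C3]  r_C2² + (32/3)r_C2 − 2156/3 = 0  ⇒  r_C2 = 22 (r>0 drops 1)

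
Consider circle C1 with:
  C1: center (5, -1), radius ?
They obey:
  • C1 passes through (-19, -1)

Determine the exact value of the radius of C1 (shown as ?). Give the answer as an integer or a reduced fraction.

1. [C1∋P]  r_C1² − 576 = 0  ⇒  r_C1 = 24 (r>0 drops 1)

24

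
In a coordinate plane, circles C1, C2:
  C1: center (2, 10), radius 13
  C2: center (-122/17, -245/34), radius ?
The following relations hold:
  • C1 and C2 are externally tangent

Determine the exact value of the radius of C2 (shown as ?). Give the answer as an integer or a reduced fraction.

1. [ext C1·C2]  r_C2² + 26r_C2 − 845/4 = 0  ⇒  r_C2 = 13/2 (r>0 drops 1)

13/2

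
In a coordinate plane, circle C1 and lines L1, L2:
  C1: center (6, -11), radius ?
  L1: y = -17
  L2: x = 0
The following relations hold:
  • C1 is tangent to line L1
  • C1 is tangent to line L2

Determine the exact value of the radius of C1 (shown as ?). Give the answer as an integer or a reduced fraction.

1. [C1‖L1]  r_C1² − 36 = 0  ⇒  r_C1 = 6 (r>0 drops 1)
2. [C1‖L2]  r_C1² − 36 = 0  ⇒  r_C1 = 6 (r>0 drops 1)

6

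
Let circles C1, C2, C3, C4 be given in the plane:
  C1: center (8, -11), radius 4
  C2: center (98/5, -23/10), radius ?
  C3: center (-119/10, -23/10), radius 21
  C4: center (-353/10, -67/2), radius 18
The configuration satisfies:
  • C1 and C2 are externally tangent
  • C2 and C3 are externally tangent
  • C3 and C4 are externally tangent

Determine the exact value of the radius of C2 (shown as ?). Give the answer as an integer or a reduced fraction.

21/2

1. [ext C1·C2]  r_C2² + 8r_C2 − 777/4 = 0  ⇒  r_C2 = 21/2 (r>0 drops 1)
2. [ext C2·C3]  r_C2² + 42r_C2 − 2205/4 = 0  ⇒  r_C2 = 21/2 (r>0 drops 1)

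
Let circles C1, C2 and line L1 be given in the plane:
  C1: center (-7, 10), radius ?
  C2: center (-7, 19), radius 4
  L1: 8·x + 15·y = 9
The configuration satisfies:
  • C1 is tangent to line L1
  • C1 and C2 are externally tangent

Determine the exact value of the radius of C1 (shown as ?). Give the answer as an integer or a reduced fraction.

5

1. [C1‖L1]  r_C1² − 25 = 0  ⇒  r_C1 = 5 (r>0 drops 1)
2. [ext C1·C2]  r_C1² + 8r_C1 − 65 = 0  ⇒  r_C1 = 5 (r>0 drops 1)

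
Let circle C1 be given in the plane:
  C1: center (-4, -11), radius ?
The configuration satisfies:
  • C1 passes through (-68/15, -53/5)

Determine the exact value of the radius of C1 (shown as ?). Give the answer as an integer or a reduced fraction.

2/3

1. [C1∋P]  r_C1² − 4/9 = 0  ⇒  r_C1 = 2/3 (r>0 drops 1)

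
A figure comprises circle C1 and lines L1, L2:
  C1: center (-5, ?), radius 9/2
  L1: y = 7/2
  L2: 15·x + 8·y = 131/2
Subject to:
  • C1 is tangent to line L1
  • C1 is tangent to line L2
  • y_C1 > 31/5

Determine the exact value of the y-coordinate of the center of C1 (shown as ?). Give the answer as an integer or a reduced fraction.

1. [C1‖L1]  y_C1² − 7y_C1 − 8 = 0  ⇒  y_C1 = -1 or 8
2. [C1‖L2]  y_C1² − (281/8)y_C1 + 217 = 0  ⇒  y_C1 = 8 or 217/8

8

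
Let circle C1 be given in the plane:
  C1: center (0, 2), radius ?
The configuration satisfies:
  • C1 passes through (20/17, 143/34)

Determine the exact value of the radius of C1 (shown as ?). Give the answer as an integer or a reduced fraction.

5/2

1. [C1∋P]  r_C1² − 25/4 = 0  ⇒  r_C1 = 5/2 (r>0 drops 1)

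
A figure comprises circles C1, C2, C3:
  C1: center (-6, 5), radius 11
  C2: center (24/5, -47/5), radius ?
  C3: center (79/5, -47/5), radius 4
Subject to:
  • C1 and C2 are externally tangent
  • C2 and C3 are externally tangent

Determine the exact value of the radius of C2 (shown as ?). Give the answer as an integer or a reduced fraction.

1. [ext C1·C2]  r_C2² + 22r_C2 − 203 = 0  ⇒  r_C2 = 7 (r>0 drops 1)
2. [ext C2·C3]  r_C2² + 8r_C2 − 105 = 0  ⇒  r_C2 = 7 (r>0 drops 1)

7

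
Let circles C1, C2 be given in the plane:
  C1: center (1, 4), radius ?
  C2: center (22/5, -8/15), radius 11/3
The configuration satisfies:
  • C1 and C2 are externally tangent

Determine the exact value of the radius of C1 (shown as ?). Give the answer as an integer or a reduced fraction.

1. [ext C1·C2]  r_C1² + (22/3)r_C1 − 56/3 = 0  ⇒  r_C1 = 2 (r>0 drops 1)

2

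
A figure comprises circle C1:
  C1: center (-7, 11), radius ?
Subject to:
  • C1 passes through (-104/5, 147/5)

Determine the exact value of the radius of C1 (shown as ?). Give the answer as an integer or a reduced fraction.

23

1. [C1∋P]  r_C1² − 529 = 0  ⇒  r_C1 = 23 (r>0 drops 1)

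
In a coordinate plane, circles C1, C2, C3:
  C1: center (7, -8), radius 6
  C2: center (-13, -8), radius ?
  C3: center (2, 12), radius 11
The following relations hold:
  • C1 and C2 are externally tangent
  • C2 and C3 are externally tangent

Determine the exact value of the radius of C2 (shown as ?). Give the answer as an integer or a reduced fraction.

1. [ext C1·C2]  r_C2² + 12r_C2 − 364 = 0  ⇒  r_C2 = 14 (r>0 drops 1)
2. [ext C2·C3]  r_C2² + 22r_C2 − 504 = 0  ⇒  r_C2 = 14 (r>0 drops 1)

14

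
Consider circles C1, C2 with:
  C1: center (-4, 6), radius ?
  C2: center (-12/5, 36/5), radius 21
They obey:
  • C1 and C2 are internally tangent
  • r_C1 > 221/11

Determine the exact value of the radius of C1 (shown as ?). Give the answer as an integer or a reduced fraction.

23

1. [int C1,C2]  r_C1² − 42r_C1 + 437 = 0  ⇒  r_C1 = 19 or 23
2. given r_C1 > 221/11: keep 23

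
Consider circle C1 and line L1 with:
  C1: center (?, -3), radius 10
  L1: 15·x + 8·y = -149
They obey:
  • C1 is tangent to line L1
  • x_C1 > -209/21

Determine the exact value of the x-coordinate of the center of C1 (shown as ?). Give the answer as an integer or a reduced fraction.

1. [C1‖L1]  x_C1² + (50/3)x_C1 − 59 = 0  ⇒  x_C1 = -59/3 or 3
2. given x_C1 > -209/21: keep 3

3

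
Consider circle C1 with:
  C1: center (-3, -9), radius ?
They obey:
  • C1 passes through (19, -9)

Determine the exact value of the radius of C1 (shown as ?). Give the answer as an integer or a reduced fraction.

22

1. [C1∋P]  r_C1² − 484 = 0  ⇒  r_C1 = 22 (r>0 drops 1)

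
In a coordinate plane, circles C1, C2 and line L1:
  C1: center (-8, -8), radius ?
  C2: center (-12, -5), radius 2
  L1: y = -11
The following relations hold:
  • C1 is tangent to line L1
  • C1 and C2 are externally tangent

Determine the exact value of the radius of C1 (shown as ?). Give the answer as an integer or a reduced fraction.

1. [C1‖L1]  r_C1² − 9 = 0  ⇒  r_C1 = 3 (r>0 drops 1)
2. [ext C1·C2]  r_C1² + 4r_C1 − 21 = 0  ⇒  r_C1 = 3 (r>0 drops 1)

3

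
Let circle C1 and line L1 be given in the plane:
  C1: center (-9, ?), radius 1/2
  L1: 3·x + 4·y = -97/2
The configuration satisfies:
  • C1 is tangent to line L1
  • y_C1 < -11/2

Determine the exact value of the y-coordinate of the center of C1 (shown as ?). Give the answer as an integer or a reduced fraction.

1. [C1‖L1]  y_C1² + (43/4)y_C1 + 57/2 = 0  ⇒  y_C1 = -6 or -19/4
2. given y_C1 < -11/2: keep -6

-6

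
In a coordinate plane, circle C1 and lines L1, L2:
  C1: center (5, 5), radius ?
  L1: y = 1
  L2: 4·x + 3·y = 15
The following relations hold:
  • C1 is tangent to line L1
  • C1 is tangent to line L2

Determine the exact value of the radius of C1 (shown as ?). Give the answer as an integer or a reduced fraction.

4

1. [C1‖L1]  r_C1² − 16 = 0  ⇒  r_C1 = 4 (r>0 drops 1)
2. [C1‖L2]  r_C1² − 16 = 0  ⇒  r_C1 = 4 (r>0 drops 1)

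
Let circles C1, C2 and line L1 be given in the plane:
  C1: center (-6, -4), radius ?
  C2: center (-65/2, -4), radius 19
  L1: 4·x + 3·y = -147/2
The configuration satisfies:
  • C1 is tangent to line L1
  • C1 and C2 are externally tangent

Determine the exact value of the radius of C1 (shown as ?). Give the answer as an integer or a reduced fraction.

15/2

1. [C1‖L1]  r_C1² − 225/4 = 0  ⇒  r_C1 = 15/2 (r>0 drops 1)
2. [ext C1·C2]  r_C1² + 38r_C1 − 1365/4 = 0  ⇒  r_C1 = 15/2 (r>0 drops 1)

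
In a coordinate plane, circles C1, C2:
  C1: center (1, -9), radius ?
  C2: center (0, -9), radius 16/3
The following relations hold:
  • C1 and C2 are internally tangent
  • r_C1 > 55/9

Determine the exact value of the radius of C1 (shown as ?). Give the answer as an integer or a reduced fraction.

19/3

1. [int C1,C2]  r_C1² − (32/3)r_C1 + 247/9 = 0  ⇒  r_C1 = 13/3 or 19/3
2. given r_C1 > 55/9: keep 19/3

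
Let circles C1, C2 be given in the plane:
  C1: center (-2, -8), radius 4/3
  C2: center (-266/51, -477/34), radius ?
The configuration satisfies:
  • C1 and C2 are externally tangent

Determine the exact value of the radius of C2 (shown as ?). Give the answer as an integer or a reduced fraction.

11/2

1. [ext C1·C2]  r_C2² + (8/3)r_C2 − 539/12 = 0  ⇒  r_C2 = 11/2 (r>0 drops 1)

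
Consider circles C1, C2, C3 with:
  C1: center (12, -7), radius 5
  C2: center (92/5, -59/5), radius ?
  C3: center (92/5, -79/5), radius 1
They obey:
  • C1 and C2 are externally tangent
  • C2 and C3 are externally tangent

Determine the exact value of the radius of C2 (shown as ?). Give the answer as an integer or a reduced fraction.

3

1. [ext C1·C2]  r_C2² + 10r_C2 − 39 = 0  ⇒  r_C2 = 3 (r>0 drops 1)
2. [ext C2·C3]  r_C2² + 2r_C2 − 15 = 0  ⇒  r_C2 = 3 (r>0 drops 1)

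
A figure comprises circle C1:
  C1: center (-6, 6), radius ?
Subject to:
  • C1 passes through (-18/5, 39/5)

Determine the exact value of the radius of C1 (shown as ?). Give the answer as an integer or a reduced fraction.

1. [C1∋P]  r_C1² − 9 = 0  ⇒  r_C1 = 3 (r>0 drops 1)

3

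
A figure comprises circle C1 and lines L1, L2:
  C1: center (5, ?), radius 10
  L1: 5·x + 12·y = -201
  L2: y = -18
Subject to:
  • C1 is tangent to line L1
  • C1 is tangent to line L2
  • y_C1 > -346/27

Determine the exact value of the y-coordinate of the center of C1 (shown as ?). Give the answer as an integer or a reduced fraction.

-8

1. [C1‖L1]  y_C1² + (113/3)y_C1 + 712/3 = 0  ⇒  y_C1 = -89/3 or -8
2. [C1‖L2]  y_C1² + 36y_C1 + 224 = 0  ⇒  y_C1 = -28 or -8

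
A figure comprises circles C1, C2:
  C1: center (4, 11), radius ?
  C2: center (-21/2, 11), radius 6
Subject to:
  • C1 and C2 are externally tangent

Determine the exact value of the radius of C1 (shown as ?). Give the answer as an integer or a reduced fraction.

17/2

1. [ext C1·C2]  r_C1² + 12r_C1 − 697/4 = 0  ⇒  r_C1 = 17/2 (r>0 drops 1)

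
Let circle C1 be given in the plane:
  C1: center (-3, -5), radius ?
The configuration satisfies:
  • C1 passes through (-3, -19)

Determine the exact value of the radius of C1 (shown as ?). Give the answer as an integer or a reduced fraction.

1. [C1∋P]  r_C1² − 196 = 0  ⇒  r_C1 = 14 (r>0 drops 1)

14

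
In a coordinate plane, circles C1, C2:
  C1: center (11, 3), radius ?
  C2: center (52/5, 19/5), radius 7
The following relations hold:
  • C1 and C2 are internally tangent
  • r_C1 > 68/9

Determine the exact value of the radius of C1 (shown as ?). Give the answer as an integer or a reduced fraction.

1. [int C1,C2]  r_C1² − 14r_C1 + 48 = 0  ⇒  r_C1 = 6 or 8
2. given r_C1 > 68/9: keep 8

8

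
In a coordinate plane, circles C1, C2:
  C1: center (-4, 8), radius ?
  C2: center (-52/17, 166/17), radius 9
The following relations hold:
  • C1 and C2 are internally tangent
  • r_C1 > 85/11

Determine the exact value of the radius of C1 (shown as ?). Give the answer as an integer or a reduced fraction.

1. [int C1,C2]  r_C1² − 18r_C1 + 77 = 0  ⇒  r_C1 = 7 or 11
2. given r_C1 > 85/11: keep 11

11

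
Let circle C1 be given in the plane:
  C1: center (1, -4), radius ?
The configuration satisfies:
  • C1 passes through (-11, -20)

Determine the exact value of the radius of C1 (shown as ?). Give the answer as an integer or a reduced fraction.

20

1. [C1∋P]  r_C1² − 400 = 0  ⇒  r_C1 = 20 (r>0 drops 1)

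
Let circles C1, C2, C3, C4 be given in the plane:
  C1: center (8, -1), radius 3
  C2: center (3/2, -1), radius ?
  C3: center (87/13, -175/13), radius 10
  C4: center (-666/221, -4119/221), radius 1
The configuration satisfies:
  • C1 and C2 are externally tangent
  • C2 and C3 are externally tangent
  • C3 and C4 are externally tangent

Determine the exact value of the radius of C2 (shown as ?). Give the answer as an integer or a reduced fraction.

7/2

1. [ext C1·C2]  r_C2² + 6r_C2 − 133/4 = 0  ⇒  r_C2 = 7/2 (r>0 drops 1)
2. [ext C2·C3]  r_C2² + 20r_C2 − 329/4 = 0  ⇒  r_C2 = 7/2 (r>0 drops 1)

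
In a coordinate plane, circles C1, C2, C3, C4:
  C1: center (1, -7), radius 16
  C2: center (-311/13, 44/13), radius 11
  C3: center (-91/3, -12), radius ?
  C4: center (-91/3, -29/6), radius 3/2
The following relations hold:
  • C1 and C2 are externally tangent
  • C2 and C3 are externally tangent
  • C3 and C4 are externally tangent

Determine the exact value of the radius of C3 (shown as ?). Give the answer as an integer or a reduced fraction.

1. [ext C2·C3]  r_C3² + 22r_C3 − 1411/9 = 0  ⇒  r_C3 = 17/3 (r>0 drops 1)
2. [ext C3·C4]  r_C3² + 3r_C3 − 442/9 = 0  ⇒  r_C3 = 17/3 (r>0 drops 1)

17/3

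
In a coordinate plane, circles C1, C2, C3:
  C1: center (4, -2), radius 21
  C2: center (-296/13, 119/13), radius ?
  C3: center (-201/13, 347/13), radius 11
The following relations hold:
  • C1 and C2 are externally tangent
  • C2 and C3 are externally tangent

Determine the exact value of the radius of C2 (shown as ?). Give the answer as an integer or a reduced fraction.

1. [ext C1·C2]  r_C2² + 42r_C2 − 400 = 0  ⇒  r_C2 = 8 (r>0 drops 1)
2. [ext C2·C3]  r_C2² + 22r_C2 − 240 = 0  ⇒  r_C2 = 8 (r>0 drops 1)

8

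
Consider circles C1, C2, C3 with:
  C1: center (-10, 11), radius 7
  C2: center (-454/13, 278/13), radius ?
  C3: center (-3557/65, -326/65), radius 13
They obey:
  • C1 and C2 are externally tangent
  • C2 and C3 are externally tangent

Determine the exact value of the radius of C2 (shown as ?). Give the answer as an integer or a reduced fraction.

1. [ext C1·C2]  r_C2² + 14r_C2 − 680 = 0  ⇒  r_C2 = 20 (r>0 drops 1)
2. [ext C2·C3]  r_C2² + 26r_C2 − 920 = 0  ⇒  r_C2 = 20 (r>0 drops 1)

20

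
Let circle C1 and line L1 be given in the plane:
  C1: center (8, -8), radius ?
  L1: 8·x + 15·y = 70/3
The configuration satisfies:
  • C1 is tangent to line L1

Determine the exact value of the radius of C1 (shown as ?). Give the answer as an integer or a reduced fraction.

1. [C1‖L1]  r_C1² − 196/9 = 0  ⇒  r_C1 = 14/3 (r>0 drops 1)

14/3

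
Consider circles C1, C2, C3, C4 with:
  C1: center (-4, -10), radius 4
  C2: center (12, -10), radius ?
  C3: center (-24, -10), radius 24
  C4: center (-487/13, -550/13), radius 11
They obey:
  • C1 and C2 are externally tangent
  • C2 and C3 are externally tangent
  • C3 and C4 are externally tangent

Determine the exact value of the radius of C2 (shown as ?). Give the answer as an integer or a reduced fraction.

1. [ext C1·C2]  r_C2² + 8r_C2 − 240 = 0  ⇒  r_C2 = 12 (r>0 drops 1)
2. [ext C2·C3]  r_C2² + 48r_C2 − 720 = 0  ⇒  r_C2 = 12 (r>0 drops 1)

12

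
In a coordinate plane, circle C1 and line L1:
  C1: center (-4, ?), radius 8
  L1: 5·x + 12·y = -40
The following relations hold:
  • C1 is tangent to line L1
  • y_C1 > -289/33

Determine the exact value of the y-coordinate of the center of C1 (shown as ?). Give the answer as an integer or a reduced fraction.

7

1. [C1‖L1]  y_C1² + (10/3)y_C1 − 217/3 = 0  ⇒  y_C1 = -31/3 or 7
2. given y_C1 > -289/33: keep 7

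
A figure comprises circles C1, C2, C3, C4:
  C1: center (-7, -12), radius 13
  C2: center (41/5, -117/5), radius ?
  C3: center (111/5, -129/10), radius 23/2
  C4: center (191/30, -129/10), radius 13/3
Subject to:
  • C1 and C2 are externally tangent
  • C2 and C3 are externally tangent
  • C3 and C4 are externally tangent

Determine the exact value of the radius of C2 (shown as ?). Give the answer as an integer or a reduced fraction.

1. [ext C1·C2]  r_C2² + 26r_C2 − 192 = 0  ⇒  r_C2 = 6 (r>0 drops 1)
2. [ext C2·C3]  r_C2² + 23r_C2 − 174 = 0  ⇒  r_C2 = 6 (r>0 drops 1)

6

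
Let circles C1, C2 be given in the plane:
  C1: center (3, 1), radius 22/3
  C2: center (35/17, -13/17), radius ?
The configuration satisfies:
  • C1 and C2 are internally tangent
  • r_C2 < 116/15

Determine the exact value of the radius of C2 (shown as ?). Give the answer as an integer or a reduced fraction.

1. [int C1,C2]  r_C2² − (44/3)r_C2 + 448/9 = 0  ⇒  r_C2 = 16/3 or 28/3
2. given r_C2 < 116/15: keep 16/3

16/3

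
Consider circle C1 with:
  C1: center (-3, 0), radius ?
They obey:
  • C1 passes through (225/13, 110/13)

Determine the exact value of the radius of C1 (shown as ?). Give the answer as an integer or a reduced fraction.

1. [C1∋P]  r_C1² − 484 = 0  ⇒  r_C1 = 22 (r>0 drops 1)

22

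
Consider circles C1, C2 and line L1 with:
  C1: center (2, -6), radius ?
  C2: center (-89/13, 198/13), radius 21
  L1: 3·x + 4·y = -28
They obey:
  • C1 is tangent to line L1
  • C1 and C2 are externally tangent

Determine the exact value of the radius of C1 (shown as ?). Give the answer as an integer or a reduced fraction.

1. [C1‖L1]  r_C1² − 4 = 0  ⇒  r_C1 = 2 (r>0 drops 1)
2. [ext C1·C2]  r_C1² + 42r_C1 − 88 = 0  ⇒  r_C1 = 2 (r>0 drops 1)

2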